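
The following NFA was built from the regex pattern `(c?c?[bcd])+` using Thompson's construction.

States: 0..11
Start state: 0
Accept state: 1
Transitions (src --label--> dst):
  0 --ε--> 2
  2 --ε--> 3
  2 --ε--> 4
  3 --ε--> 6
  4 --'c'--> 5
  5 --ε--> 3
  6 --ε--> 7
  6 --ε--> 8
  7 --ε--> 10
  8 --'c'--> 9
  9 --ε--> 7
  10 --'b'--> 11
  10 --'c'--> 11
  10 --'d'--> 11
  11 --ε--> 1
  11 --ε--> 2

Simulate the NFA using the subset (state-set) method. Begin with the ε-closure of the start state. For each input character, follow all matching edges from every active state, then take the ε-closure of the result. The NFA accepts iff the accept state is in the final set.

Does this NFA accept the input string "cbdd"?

start: ε-closure({0}) = {0,2,3,4,6,7,8,10}
'c' @ 1: {1,2,3,4,5,6,7,8,9,10,11}  [accepting]
'b' @ 2: {1,2,3,4,6,7,8,10,11}  [accepting]
'd' @ 3: {1,2,3,4,6,7,8,10,11}  [accepting]
'd' @ 4: {1,2,3,4,6,7,8,10,11}  [accepting]
after full input: {1,2,3,4,6,7,8,10,11}  (accept=1 in)

Answer: ACCEPT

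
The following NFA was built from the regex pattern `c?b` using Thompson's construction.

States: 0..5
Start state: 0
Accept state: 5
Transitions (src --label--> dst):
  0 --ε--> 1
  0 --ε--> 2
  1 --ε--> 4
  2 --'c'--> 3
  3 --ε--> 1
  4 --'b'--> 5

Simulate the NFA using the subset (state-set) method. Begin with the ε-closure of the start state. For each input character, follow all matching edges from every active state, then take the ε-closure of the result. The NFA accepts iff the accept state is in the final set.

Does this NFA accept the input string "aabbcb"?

start: ε-closure({0}) = {0,1,2,4}
'a' @ 1: {}  — no active states
rest 'abbcb' ignored (set empty)
end set {} — state 5 not in

Answer: REJECT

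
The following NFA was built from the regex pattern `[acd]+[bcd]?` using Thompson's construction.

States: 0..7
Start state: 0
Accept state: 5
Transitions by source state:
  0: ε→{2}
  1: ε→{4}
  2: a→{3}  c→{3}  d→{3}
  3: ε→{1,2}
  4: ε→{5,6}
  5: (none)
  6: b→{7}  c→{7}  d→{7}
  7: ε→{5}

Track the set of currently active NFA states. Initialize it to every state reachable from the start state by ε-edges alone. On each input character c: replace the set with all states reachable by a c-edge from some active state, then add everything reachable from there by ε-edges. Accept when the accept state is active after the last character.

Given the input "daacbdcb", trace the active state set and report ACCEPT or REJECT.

start: ε-closure({0}) = {0,2}
'd' @ 1: {1,2,3,4,5,6}  ✓accept
'a' @ 2: {1,2,3,4,5,6}  ✓accept
'a' @ 3: {1,2,3,4,5,6}  ✓accept
'c' @ 4: {1,2,3,4,5,6,7}  ✓accept
'b' @ 5: {5,7}  ✓accept
'd' @ 6: {}  — no active states
rest 'cb' ignored (set empty)
after full input: {}  (accept=5 not in)

Answer: REJECT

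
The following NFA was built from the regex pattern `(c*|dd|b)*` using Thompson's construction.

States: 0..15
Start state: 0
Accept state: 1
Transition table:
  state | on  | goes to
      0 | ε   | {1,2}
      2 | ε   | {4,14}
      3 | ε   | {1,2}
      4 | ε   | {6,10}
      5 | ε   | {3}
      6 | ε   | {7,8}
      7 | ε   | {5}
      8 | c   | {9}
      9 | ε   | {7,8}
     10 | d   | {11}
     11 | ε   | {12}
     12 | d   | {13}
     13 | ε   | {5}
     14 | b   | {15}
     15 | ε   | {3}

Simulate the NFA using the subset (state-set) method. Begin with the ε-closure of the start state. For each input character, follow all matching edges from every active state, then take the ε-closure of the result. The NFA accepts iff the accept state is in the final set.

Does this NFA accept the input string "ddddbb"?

start: ε-closure({0}) = {0,1,2,3,4,5,6,7,8,10,14}
'd' @ 1: {11,12}
'd' @ 2: {1,2,3,4,5,6,7,8,10,13,14}  ✓accept
'd' @ 3: {11,12}
'd' @ 4: {1,2,3,4,5,6,7,8,10,13,14}  ✓accept
'b' @ 5: {1,2,3,4,5,6,7,8,10,14,15}  ✓accept
'b' @ 6: {1,2,3,4,5,6,7,8,10,14,15}  ✓accept
end set {1,2,3,4,5,6,7,8,10,14,15} — state 1 in

Answer: ACCEPT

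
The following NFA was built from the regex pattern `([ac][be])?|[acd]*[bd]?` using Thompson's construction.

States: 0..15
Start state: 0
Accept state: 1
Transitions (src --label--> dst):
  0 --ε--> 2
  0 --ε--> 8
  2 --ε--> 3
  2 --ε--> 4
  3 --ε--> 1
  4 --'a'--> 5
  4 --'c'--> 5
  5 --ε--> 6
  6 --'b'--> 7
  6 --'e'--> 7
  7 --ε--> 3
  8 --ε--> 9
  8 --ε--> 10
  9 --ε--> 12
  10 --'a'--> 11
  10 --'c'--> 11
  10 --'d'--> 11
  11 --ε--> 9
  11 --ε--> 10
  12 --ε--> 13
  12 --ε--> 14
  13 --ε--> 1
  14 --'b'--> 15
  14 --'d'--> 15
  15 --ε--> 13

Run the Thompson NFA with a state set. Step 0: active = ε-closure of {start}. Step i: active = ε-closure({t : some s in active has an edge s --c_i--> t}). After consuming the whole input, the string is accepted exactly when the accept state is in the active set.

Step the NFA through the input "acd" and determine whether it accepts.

S₀ = ε-closure({0}) = {0,1,2,3,4,8,9,10,12,13,14}
'a' @ 1: {1,5,6,9,10,11,12,13,14}  ✓accept
'c' @ 2: {1,9,10,11,12,13,14}  ✓accept
'd' @ 3: {1,9,10,11,12,13,14,15}  ✓accept
final: {1,9,10,11,12,13,14,15}; accept 1 in set

Answer: ACCEPT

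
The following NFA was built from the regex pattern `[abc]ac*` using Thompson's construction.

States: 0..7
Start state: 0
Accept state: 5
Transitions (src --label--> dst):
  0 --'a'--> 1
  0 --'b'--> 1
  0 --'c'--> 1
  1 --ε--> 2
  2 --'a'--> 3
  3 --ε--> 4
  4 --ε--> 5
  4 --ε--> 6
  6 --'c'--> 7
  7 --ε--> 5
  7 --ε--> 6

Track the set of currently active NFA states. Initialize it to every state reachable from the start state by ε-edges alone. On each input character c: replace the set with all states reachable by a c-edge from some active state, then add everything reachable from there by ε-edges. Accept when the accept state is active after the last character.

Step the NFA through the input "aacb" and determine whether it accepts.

Answer: REJECT

Derivation:
S₀ = ε-closure({0}) = {0}
'a' @ 1: {1,2}
'a' @ 2: {3,4,5,6}  ✓accept
'c' @ 3: {5,6,7}  ✓accept
'b' @ 4: {}  — state set empty
final: {}; accept 5 not in set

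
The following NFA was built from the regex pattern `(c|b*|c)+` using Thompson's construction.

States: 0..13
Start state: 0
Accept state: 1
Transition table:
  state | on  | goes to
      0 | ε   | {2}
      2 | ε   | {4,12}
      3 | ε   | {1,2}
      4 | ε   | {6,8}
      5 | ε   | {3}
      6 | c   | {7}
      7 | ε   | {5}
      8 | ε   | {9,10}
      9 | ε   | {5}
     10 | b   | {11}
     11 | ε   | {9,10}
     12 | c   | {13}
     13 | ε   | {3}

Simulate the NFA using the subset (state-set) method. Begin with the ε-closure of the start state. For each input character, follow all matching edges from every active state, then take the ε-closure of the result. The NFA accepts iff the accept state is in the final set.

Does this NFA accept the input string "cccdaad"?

start: ε-closure({0}) = {0,1,2,3,4,5,6,8,9,10,12}
'c' @ 1: {1,2,3,4,5,6,7,8,9,10,12,13}  ✓accept
'c' @ 2: {1,2,3,4,5,6,7,8,9,10,12,13}  ✓accept
'c' @ 3: {1,2,3,4,5,6,7,8,9,10,12,13}  ✓accept
'd' @ 4: {}  — dead — no transitions
rest 'aad' ignored (set empty)
end set {} — state 1 not in

Answer: REJECT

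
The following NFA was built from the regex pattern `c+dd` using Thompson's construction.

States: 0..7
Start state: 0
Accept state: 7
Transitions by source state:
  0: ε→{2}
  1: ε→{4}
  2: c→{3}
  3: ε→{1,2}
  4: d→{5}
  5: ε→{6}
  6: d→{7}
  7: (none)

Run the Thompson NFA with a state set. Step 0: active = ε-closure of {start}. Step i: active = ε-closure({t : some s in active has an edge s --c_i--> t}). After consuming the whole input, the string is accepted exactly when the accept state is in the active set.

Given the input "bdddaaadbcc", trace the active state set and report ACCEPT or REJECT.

Answer: REJECT

Steps:
S₀ = ε-closure({0}) = {0,2}
'b' @ 1: {}  — state set empty
rest 'dddaaadbcc' ignored (set empty)
end set {} — state 7 not in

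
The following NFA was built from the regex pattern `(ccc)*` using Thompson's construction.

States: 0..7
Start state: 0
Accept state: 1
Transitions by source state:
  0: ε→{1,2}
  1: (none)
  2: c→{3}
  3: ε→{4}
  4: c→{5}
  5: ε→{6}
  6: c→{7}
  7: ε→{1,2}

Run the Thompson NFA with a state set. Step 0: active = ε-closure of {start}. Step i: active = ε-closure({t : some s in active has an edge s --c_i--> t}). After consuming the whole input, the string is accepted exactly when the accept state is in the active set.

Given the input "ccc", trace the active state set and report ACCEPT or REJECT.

Answer: ACCEPT

Steps:
start: ε-closure({0}) = {0,1,2}
'c' @ 1: {3,4}
'c' @ 2: {5,6}
'c' @ 3: {1,2,7}  [accepting]
end set {1,2,7} — state 1 in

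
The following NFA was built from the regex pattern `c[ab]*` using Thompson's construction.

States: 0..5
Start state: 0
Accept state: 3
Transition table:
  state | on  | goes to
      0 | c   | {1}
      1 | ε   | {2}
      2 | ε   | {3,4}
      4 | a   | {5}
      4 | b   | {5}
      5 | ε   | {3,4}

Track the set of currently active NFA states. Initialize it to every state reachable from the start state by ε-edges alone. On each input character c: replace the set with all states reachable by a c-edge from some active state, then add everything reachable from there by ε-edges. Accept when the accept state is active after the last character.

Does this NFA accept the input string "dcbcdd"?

Answer: REJECT

Steps:
start: ε-closure({0}) = {0}
'd' @ 1: {}  — no active states
rest 'cbcdd' ignored (set empty)
end set {} — state 3 not in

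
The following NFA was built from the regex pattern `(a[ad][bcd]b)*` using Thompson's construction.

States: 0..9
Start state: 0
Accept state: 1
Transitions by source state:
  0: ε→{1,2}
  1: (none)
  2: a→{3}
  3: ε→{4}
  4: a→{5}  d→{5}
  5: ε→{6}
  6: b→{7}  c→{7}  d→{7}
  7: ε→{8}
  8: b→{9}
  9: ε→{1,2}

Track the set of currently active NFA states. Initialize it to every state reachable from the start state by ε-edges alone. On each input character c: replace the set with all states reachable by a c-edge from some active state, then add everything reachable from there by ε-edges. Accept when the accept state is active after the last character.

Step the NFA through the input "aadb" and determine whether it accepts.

S₀ = ε-closure({0}) = {0,1,2}
'a' @ 1: {3,4}
'a' @ 2: {5,6}
'd' @ 3: {7,8}
'b' @ 4: {1,2,9}  ✓accept
final: {1,2,9}; accept 1 in set

Answer: ACCEPT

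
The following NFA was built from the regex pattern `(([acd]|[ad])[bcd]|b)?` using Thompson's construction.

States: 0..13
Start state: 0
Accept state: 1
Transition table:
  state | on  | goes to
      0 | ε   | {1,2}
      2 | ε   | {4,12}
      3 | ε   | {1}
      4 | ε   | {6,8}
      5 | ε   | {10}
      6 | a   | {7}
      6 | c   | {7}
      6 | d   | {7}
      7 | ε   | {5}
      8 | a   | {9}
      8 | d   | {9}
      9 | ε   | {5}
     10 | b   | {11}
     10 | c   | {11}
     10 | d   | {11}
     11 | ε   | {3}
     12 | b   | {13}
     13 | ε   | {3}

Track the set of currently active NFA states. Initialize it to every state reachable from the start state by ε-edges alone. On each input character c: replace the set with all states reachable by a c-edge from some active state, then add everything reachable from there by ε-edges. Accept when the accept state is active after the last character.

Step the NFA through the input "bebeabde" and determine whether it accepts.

S₀ = ε-closure({0}) = {0,1,2,4,6,8,12}
'b' @ 1: {1,3,13}  (accept∈set)
'e' @ 2: {}  — state set empty
rest 'beabde' ignored (set empty)
after full input: {}  (accept=1 not in)

Answer: REJECT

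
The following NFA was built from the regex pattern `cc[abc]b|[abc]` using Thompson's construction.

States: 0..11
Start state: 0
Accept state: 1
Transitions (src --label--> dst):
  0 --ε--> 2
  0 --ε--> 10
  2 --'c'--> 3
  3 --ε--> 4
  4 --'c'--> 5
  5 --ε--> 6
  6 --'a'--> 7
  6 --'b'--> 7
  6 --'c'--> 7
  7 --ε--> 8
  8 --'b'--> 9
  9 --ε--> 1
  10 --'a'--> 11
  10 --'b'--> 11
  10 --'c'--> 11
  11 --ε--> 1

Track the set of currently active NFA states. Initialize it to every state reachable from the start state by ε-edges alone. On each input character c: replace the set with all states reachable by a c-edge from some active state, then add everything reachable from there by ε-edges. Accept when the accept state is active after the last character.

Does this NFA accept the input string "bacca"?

Answer: REJECT

Derivation:
start: ε-closure({0}) = {0,2,10}
'b' @ 1: {1,11}  (accept∈set)
'a' @ 2: {}  — state set empty
rest 'cca' ignored (set empty)
final: {}; accept 1 not in set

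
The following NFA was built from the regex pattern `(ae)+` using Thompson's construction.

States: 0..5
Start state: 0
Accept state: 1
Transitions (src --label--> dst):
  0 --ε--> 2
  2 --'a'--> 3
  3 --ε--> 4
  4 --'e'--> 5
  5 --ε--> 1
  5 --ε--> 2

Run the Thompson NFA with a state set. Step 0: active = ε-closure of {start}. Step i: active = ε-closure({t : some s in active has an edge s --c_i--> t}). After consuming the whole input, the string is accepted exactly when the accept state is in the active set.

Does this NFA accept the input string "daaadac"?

Answer: REJECT

Derivation:
initial (ε-close {0}): {0,2}
'd' @ 1: {}  — no active states
rest 'aaadac' ignored (set empty)
after full input: {}  (accept=1 not in)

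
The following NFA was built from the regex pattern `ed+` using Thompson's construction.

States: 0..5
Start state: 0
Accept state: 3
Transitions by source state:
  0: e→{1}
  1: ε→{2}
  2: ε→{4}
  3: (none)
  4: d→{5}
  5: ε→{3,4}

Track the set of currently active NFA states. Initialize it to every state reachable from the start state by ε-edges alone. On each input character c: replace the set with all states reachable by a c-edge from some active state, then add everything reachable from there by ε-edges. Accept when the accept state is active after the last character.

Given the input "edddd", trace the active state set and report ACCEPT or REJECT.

initial (ε-close {0}): {0}
'e' @ 1: {1,2,4}
'd' @ 2: {3,4,5}  [accepting]
'd' @ 3: {3,4,5}  [accepting]
'd' @ 4: {3,4,5}  [accepting]
'd' @ 5: {3,4,5}  [accepting]
after full input: {3,4,5}  (accept=3 in)

Answer: ACCEPT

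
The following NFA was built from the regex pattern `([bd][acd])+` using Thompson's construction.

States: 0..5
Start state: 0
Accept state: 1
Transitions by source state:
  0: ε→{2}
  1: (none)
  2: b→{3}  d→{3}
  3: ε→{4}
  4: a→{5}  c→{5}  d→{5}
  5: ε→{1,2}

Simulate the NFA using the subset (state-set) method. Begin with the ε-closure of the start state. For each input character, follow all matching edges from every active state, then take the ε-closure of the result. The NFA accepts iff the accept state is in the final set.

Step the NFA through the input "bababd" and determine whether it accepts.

Answer: ACCEPT

Derivation:
initial (ε-close {0}): {0,2}
'b' @ 1: {3,4}
'a' @ 2: {1,2,5}  (accept∈set)
'b' @ 3: {3,4}
'a' @ 4: {1,2,5}  (accept∈set)
'b' @ 5: {3,4}
'd' @ 6: {1,2,5}  (accept∈set)
after full input: {1,2,5}  (accept=1 in)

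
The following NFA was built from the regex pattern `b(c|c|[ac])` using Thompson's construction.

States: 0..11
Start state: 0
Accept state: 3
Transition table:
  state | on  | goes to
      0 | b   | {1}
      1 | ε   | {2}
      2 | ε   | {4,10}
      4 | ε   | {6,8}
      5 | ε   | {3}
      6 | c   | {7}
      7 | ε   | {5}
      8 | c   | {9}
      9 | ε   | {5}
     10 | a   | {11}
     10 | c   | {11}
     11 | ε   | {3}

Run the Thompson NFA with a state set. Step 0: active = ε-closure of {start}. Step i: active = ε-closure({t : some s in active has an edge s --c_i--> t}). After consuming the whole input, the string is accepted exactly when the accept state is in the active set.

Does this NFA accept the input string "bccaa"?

Answer: REJECT

Steps:
initial (ε-close {0}): {0}
'b' @ 1: {1,2,4,6,8,10}
'c' @ 2: {3,5,7,9,11}  (accept∈set)
'c' @ 3: {}  — state set empty
rest 'aa' ignored (set empty)
final: {}; accept 3 not in set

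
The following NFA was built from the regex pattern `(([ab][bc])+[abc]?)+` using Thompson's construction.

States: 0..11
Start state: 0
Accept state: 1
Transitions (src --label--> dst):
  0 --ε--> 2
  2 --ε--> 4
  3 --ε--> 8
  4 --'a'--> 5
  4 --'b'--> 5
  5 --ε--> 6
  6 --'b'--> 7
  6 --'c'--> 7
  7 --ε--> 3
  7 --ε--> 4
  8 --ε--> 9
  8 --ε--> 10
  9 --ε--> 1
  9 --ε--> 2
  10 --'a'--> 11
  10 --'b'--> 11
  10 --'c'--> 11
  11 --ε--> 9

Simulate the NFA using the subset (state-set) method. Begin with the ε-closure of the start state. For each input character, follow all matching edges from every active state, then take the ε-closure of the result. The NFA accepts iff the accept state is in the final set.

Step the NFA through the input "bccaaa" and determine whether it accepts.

initial (ε-close {0}): {0,2,4}
'b' @ 1: {5,6}
'c' @ 2: {1,2,3,4,7,8,9,10}  [accepting]
'c' @ 3: {1,2,4,9,11}  [accepting]
'a' @ 4: {5,6}
'a' @ 5: {}  — no active states
rest 'a' ignored (set empty)
after full input: {}  (accept=1 not in)

Answer: REJECT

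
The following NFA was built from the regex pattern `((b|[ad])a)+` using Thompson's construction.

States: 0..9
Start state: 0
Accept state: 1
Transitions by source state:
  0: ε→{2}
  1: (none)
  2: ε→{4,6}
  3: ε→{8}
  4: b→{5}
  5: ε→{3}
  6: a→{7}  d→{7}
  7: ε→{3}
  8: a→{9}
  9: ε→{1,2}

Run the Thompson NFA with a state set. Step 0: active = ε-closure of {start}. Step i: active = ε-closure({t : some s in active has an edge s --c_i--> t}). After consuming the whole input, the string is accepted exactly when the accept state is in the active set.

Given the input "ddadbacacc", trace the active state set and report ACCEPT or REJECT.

initial (ε-close {0}): {0,2,4,6}
'd' @ 1: {3,7,8}
'd' @ 2: {}  — no active states
rest 'adbacacc' ignored (set empty)
final: {}; accept 1 not in set

Answer: REJECT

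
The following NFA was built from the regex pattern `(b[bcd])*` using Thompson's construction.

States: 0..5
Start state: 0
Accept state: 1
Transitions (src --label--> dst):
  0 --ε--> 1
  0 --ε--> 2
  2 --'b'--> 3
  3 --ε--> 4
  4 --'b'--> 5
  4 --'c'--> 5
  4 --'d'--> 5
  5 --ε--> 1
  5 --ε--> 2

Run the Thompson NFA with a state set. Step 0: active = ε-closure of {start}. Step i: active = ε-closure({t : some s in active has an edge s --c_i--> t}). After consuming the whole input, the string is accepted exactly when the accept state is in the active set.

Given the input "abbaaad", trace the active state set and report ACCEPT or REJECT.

start: ε-closure({0}) = {0,1,2}
'a' @ 1: {}  — no active states
rest 'bbaaad' ignored (set empty)
end set {} — state 1 not in

Answer: REJECT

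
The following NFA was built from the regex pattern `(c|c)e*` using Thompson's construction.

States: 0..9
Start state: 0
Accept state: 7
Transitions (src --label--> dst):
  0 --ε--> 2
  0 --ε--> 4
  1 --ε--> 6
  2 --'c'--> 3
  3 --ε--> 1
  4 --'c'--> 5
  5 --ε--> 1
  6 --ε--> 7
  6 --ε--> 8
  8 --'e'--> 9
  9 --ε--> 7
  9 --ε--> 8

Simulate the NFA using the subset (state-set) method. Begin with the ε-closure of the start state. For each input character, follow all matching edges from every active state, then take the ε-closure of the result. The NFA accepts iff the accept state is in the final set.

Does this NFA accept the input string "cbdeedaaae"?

Answer: REJECT

Derivation:
S₀ = ε-closure({0}) = {0,2,4}
'c' @ 1: {1,3,5,6,7,8}  (accept∈set)
'b' @ 2: {}  — dead — no transitions
rest 'deedaaae' ignored (set empty)
after full input: {}  (accept=7 not in)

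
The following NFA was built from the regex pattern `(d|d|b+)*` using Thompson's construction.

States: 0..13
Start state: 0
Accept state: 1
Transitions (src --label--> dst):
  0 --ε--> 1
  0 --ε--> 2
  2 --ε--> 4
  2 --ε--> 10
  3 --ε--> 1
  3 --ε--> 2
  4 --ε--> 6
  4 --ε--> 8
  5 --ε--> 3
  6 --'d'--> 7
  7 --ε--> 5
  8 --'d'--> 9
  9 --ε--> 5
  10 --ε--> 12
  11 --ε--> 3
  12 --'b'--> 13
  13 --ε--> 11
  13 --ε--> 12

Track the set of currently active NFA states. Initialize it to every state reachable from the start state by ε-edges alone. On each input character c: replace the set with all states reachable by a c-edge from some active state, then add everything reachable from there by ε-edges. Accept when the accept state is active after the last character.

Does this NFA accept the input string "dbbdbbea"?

S₀ = ε-closure({0}) = {0,1,2,4,6,8,10,12}
'd' @ 1: {1,2,3,4,5,6,7,8,9,10,12}  (accept∈set)
'b' @ 2: {1,2,3,4,6,8,10,11,12,13}  (accept∈set)
'b' @ 3: {1,2,3,4,6,8,10,11,12,13}  (accept∈set)
'd' @ 4: {1,2,3,4,5,6,7,8,9,10,12}  (accept∈set)
'b' @ 5: {1,2,3,4,6,8,10,11,12,13}  (accept∈set)
'b' @ 6: {1,2,3,4,6,8,10,11,12,13}  (accept∈set)
'e' @ 7: {}  — dead — no transitions
rest 'a' ignored (set empty)
final: {}; accept 1 not in set

Answer: REJECT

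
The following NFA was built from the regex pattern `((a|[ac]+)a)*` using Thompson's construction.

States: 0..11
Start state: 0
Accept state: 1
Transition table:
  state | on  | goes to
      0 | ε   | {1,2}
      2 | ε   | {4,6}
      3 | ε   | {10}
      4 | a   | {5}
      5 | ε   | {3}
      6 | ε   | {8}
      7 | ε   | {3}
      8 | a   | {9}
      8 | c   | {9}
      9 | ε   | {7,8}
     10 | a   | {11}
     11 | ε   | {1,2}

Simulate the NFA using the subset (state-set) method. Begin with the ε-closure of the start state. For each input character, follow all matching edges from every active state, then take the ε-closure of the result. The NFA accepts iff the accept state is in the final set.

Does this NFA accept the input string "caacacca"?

Answer: ACCEPT

Steps:
start: ε-closure({0}) = {0,1,2,4,6,8}
'c' @ 1: {3,7,8,9,10}
'a' @ 2: {1,2,3,4,6,7,8,9,10,11}  (accept∈set)
'a' @ 3: {1,2,3,4,5,6,7,8,9,10,11}  (accept∈set)
'c' @ 4: {3,7,8,9,10}
'a' @ 5: {1,2,3,4,6,7,8,9,10,11}  (accept∈set)
'c' @ 6: {3,7,8,9,10}
'c' @ 7: {3,7,8,9,10}
'a' @ 8: {1,2,3,4,6,7,8,9,10,11}  (accept∈set)
after full input: {1,2,3,4,6,7,8,9,10,11}  (accept=1 in)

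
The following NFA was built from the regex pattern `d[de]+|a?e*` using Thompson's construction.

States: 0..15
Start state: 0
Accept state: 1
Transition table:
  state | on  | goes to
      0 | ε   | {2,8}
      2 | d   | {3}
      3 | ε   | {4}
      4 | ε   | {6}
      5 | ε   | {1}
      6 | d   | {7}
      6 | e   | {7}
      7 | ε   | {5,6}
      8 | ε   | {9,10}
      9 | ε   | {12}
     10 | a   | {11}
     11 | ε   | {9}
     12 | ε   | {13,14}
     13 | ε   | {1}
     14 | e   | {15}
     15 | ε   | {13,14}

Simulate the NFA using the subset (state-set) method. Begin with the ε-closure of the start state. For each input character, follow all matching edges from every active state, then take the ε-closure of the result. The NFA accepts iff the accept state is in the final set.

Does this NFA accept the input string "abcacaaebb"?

start: ε-closure({0}) = {0,1,2,8,9,10,12,13,14}
'a' @ 1: {1,9,11,12,13,14}  (accept∈set)
'b' @ 2: {}  — dead — no transitions
rest 'cacaaebb' ignored (set empty)
after full input: {}  (accept=1 not in)

Answer: REJECT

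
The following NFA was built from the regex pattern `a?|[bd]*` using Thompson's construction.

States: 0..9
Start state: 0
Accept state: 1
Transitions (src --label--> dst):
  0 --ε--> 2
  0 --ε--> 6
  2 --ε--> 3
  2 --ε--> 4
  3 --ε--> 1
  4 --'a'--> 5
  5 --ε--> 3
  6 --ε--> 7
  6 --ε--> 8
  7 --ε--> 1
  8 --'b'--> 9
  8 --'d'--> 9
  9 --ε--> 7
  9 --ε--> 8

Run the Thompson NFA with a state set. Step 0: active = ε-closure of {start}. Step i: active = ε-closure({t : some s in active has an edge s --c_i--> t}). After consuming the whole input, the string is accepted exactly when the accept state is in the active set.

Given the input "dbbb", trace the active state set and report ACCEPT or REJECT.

Answer: ACCEPT

Trace:
S₀ = ε-closure({0}) = {0,1,2,3,4,6,7,8}
'd' @ 1: {1,7,8,9}  [accepting]
'b' @ 2: {1,7,8,9}  [accepting]
'b' @ 3: {1,7,8,9}  [accepting]
'b' @ 4: {1,7,8,9}  [accepting]
after full input: {1,7,8,9}  (accept=1 in)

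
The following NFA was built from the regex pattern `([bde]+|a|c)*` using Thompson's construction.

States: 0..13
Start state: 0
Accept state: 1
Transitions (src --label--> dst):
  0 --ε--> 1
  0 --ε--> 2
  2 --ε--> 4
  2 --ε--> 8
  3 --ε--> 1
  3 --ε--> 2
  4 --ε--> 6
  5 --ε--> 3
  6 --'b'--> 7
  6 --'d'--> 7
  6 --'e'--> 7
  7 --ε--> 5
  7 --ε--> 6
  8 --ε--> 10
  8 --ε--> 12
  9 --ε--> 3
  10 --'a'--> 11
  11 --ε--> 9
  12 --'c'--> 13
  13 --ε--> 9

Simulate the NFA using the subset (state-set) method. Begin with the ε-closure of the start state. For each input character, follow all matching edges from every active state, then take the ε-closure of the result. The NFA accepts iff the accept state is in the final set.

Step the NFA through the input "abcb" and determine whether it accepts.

Answer: ACCEPT

Derivation:
initial (ε-close {0}): {0,1,2,4,6,8,10,12}
'a' @ 1: {1,2,3,4,6,8,9,10,11,12}  ✓accept
'b' @ 2: {1,2,3,4,5,6,7,8,10,12}  ✓accept
'c' @ 3: {1,2,3,4,6,8,9,10,12,13}  ✓accept
'b' @ 4: {1,2,3,4,5,6,7,8,10,12}  ✓accept
final: {1,2,3,4,5,6,7,8,10,12}; accept 1 in set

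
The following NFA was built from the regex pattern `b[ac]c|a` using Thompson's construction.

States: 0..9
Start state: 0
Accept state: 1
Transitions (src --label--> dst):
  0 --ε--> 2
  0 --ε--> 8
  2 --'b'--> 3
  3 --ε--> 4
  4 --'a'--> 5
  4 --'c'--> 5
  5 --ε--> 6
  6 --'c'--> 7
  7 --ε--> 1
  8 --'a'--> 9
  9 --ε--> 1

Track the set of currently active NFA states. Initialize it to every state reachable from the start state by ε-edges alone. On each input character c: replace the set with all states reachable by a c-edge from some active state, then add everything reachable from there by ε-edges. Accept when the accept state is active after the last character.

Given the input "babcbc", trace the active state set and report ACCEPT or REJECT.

start: ε-closure({0}) = {0,2,8}
'b' @ 1: {3,4}
'a' @ 2: {5,6}
'b' @ 3: {}  — state set empty
rest 'cbc' ignored (set empty)
final: {}; accept 1 not in set

Answer: REJECT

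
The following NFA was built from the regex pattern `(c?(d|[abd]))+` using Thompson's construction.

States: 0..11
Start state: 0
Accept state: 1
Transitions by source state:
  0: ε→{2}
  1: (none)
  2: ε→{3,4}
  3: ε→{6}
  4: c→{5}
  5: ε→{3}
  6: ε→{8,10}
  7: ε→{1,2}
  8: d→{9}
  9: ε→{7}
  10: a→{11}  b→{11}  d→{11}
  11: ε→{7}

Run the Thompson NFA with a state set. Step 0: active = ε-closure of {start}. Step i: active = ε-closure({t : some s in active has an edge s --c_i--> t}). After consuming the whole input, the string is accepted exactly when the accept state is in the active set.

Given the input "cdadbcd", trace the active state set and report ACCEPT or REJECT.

S₀ = ε-closure({0}) = {0,2,3,4,6,8,10}
'c' @ 1: {3,5,6,8,10}
'd' @ 2: {1,2,3,4,6,7,8,9,10,11}  (accept∈set)
'a' @ 3: {1,2,3,4,6,7,8,10,11}  (accept∈set)
'd' @ 4: {1,2,3,4,6,7,8,9,10,11}  (accept∈set)
'b' @ 5: {1,2,3,4,6,7,8,10,11}  (accept∈set)
'c' @ 6: {3,5,6,8,10}
'd' @ 7: {1,2,3,4,6,7,8,9,10,11}  (accept∈set)
final: {1,2,3,4,6,7,8,9,10,11}; accept 1 in set

Answer: ACCEPT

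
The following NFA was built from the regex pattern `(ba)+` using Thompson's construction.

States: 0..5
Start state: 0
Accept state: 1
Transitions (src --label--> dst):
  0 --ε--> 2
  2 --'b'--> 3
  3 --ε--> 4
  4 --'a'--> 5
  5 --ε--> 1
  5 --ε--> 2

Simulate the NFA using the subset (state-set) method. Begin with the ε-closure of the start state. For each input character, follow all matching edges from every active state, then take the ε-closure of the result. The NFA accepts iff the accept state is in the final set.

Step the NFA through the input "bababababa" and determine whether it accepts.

Answer: ACCEPT

Trace:
S₀ = ε-closure({0}) = {0,2}
'b' @ 1: {3,4}
'a' @ 2: {1,2,5}  (accept∈set)
'b' @ 3: {3,4}
'a' @ 4: {1,2,5}  (accept∈set)
'b' @ 5: {3,4}
'a' @ 6: {1,2,5}  (accept∈set)
'b' @ 7: {3,4}
'a' @ 8: {1,2,5}  (accept∈set)
'b' @ 9: {3,4}
'a' @ 10: {1,2,5}  (accept∈set)
final: {1,2,5}; accept 1 in set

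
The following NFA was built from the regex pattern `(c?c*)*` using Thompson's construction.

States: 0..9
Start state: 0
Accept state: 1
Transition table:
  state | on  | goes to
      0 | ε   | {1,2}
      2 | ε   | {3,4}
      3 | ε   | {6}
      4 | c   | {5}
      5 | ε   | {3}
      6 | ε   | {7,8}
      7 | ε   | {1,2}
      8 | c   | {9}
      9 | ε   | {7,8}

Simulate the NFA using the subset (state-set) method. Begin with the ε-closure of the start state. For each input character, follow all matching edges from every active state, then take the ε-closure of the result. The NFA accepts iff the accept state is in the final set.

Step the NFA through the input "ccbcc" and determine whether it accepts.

S₀ = ε-closure({0}) = {0,1,2,3,4,6,7,8}
'c' @ 1: {1,2,3,4,5,6,7,8,9}  ✓accept
'c' @ 2: {1,2,3,4,5,6,7,8,9}  ✓accept
'b' @ 3: {}  — no active states
rest 'cc' ignored (set empty)
after full input: {}  (accept=1 not in)

Answer: REJECT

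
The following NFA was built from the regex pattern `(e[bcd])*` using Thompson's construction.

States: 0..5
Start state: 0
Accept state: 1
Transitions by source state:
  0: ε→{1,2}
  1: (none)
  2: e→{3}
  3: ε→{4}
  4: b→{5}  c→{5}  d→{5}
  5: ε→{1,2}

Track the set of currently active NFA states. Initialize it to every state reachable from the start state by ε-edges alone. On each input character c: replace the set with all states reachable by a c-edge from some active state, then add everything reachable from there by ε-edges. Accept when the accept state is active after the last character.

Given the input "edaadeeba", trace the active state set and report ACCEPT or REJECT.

start: ε-closure({0}) = {0,1,2}
'e' @ 1: {3,4}
'd' @ 2: {1,2,5}  [accepting]
'a' @ 3: {}  — state set empty
rest 'adeeba' ignored (set empty)
final: {}; accept 1 not in set

Answer: REJECT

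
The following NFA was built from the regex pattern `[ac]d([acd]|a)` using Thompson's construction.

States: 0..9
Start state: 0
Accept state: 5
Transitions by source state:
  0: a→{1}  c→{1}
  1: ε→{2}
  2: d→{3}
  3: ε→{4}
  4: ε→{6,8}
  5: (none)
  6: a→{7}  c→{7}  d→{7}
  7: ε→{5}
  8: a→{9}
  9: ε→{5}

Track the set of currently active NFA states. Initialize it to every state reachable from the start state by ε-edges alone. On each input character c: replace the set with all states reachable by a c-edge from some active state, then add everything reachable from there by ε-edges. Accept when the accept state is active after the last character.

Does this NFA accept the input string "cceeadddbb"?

initial (ε-close {0}): {0}
'c' @ 1: {1,2}
'c' @ 2: {}  — state set empty
rest 'eeadddbb' ignored (set empty)
end set {} — state 5 not in

Answer: REJECT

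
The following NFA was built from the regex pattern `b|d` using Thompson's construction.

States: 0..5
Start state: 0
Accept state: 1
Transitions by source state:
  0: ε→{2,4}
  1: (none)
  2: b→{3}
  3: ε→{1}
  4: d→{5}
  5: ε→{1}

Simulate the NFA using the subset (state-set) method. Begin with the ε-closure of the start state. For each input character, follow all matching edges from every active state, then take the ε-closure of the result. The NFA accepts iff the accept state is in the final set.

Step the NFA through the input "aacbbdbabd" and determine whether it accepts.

S₀ = ε-closure({0}) = {0,2,4}
'a' @ 1: {}  — no active states
rest 'acbbdbabd' ignored (set empty)
final: {}; accept 1 not in set

Answer: REJECT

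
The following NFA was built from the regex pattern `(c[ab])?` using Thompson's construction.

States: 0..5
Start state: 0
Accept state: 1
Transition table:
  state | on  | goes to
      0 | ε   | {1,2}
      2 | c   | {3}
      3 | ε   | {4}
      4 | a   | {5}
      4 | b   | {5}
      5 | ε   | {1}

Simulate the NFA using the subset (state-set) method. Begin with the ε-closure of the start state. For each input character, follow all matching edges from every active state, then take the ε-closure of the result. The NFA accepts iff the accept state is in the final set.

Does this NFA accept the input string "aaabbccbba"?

S₀ = ε-closure({0}) = {0,1,2}
'a' @ 1: {}  — state set empty
rest 'aabbccbba' ignored (set empty)
after full input: {}  (accept=1 not in)

Answer: REJECT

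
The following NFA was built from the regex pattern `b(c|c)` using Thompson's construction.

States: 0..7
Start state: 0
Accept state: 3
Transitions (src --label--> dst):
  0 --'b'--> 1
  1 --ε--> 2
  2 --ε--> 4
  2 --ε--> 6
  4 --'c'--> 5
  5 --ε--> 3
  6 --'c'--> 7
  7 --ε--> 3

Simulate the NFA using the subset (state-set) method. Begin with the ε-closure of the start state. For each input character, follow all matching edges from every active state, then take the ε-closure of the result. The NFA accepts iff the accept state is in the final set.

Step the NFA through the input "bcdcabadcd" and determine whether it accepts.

S₀ = ε-closure({0}) = {0}
'b' @ 1: {1,2,4,6}
'c' @ 2: {3,5,7}  (accept∈set)
'd' @ 3: {}  — no active states
rest 'cabadcd' ignored (set empty)
after full input: {}  (accept=3 not in)

Answer: REJECT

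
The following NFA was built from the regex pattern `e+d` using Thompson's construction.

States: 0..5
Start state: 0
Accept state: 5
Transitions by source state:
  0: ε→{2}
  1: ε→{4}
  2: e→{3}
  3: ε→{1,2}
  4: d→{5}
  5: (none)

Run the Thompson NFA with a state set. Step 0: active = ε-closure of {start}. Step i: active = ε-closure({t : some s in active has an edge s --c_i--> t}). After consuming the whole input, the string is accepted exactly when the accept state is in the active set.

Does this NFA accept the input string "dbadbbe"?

initial (ε-close {0}): {0,2}
'd' @ 1: {}  — state set empty
rest 'badbbe' ignored (set empty)
final: {}; accept 5 not in set

Answer: REJECT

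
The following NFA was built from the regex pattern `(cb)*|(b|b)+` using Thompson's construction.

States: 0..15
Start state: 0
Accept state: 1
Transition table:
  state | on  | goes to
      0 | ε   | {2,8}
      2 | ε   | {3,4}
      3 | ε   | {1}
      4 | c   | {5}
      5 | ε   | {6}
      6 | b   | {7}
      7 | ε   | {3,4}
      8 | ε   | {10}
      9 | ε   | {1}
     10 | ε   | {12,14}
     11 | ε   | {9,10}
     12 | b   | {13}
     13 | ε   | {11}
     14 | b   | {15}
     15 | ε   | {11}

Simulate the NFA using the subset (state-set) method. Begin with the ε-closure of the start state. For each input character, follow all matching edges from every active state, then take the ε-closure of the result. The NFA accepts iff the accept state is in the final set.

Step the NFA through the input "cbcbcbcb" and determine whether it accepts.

Answer: ACCEPT

Steps:
S₀ = ε-closure({0}) = {0,1,2,3,4,8,10,12,14}
'c' @ 1: {5,6}
'b' @ 2: {1,3,4,7}  [accepting]
'c' @ 3: {5,6}
'b' @ 4: {1,3,4,7}  [accepting]
'c' @ 5: {5,6}
'b' @ 6: {1,3,4,7}  [accepting]
'c' @ 7: {5,6}
'b' @ 8: {1,3,4,7}  [accepting]
final: {1,3,4,7}; accept 1 in set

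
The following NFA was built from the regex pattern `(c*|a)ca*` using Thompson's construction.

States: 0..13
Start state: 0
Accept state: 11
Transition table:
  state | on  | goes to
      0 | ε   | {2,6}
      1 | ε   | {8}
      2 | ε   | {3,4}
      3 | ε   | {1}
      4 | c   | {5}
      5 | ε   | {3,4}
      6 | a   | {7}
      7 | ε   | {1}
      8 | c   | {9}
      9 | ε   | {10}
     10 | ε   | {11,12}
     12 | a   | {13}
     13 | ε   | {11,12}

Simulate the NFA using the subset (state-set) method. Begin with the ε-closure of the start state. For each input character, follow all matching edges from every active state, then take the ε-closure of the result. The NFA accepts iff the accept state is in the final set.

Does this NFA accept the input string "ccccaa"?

Answer: ACCEPT

Steps:
S₀ = ε-closure({0}) = {0,1,2,3,4,6,8}
'c' @ 1: {1,3,4,5,8,9,10,11,12}  (accept∈set)
'c' @ 2: {1,3,4,5,8,9,10,11,12}  (accept∈set)
'c' @ 3: {1,3,4,5,8,9,10,11,12}  (accept∈set)
'c' @ 4: {1,3,4,5,8,9,10,11,12}  (accept∈set)
'a' @ 5: {11,12,13}  (accept∈set)
'a' @ 6: {11,12,13}  (accept∈set)
final: {11,12,13}; accept 11 in set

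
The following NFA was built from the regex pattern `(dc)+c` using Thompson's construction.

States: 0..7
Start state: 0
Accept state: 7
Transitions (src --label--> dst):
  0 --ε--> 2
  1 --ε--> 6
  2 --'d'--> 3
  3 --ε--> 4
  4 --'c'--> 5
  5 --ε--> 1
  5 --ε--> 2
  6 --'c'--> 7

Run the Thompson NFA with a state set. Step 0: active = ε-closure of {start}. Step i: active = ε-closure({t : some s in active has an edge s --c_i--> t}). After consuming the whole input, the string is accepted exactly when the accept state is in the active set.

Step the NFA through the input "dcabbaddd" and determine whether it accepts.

S₀ = ε-closure({0}) = {0,2}
'd' @ 1: {3,4}
'c' @ 2: {1,2,5,6}
'a' @ 3: {}  — state set empty
rest 'bbaddd' ignored (set empty)
final: {}; accept 7 not in set

Answer: REJECT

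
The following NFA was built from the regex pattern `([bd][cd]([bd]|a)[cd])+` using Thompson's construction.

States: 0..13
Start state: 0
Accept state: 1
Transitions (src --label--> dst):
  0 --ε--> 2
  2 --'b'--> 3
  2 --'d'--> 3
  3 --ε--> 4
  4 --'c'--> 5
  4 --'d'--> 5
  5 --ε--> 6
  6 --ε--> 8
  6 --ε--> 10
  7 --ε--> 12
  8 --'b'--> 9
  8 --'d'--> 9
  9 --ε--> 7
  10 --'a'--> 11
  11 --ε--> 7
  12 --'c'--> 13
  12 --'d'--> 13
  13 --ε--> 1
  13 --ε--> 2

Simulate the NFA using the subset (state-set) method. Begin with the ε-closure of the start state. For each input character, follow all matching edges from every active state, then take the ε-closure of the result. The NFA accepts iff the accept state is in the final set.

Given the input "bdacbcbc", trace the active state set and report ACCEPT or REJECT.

initial (ε-close {0}): {0,2}
'b' @ 1: {3,4}
'd' @ 2: {5,6,8,10}
'a' @ 3: {7,11,12}
'c' @ 4: {1,2,13}  (accept∈set)
'b' @ 5: {3,4}
'c' @ 6: {5,6,8,10}
'b' @ 7: {7,9,12}
'c' @ 8: {1,2,13}  (accept∈set)
final: {1,2,13}; accept 1 in set

Answer: ACCEPT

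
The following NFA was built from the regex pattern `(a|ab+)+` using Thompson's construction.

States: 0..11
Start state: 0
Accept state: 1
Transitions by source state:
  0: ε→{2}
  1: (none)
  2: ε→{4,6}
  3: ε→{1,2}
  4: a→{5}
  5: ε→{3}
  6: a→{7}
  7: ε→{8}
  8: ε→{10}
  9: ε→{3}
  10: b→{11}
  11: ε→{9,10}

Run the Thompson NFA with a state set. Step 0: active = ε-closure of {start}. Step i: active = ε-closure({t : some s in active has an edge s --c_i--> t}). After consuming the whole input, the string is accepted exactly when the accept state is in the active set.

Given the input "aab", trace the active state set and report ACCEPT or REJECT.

initial (ε-close {0}): {0,2,4,6}
'a' @ 1: {1,2,3,4,5,6,7,8,10}  [accepting]
'a' @ 2: {1,2,3,4,5,6,7,8,10}  [accepting]
'b' @ 3: {1,2,3,4,6,9,10,11}  [accepting]
end set {1,2,3,4,6,9,10,11} — state 1 in

Answer: ACCEPT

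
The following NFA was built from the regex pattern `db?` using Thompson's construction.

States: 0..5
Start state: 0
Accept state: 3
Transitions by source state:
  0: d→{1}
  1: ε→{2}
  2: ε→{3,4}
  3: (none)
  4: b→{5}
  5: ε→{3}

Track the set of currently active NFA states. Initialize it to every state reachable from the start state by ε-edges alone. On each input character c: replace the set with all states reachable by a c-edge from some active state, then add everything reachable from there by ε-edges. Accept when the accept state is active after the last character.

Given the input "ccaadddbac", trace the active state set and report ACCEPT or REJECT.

initial (ε-close {0}): {0}
'c' @ 1: {}  — state set empty
rest 'caadddbac' ignored (set empty)
end set {} — state 3 not in

Answer: REJECT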